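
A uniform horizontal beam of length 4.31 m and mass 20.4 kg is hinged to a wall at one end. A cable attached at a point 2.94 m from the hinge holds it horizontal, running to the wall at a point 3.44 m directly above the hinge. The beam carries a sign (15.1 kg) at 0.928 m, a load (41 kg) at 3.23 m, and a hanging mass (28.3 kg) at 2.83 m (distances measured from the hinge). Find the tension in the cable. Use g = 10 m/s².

Sum moments about the hinge (the unknown hinge reaction has zero arm there).
Beam weight: 20.4 × 10 = 204 N down at 2.155 m → arm 2.155 m, τ = 204 × 2.155 = 439.6 N·m clockwise.
Sign: 15.1 × 10 = 151 N down at 0.928 m → arm 0.928 m, τ = 151 × 0.928 = 140.1 N·m clockwise.
Load: 41 × 10 = 410 N down at 3.23 m → arm 3.23 m, τ = 410 × 3.23 = 1324 N·m clockwise.
Hanging mass: 28.3 × 10 = 283 N down at 2.83 m → arm 2.83 m, τ = 283 × 2.83 = 800.9 N·m clockwise.
Total clockwise load moment = 2705 N·m.
The cable tension T acts at 2.94 m; only its component perpendicular to the beam, T sinθ, produces torque. sinθ = h/√(h²+d²) = 3.44/√(3.44²+2.94²) = 0.7602.
Στ = 0 ⇒ T × 2.94 × 0.7602 = 2705 ⇒ T = 2705 / 2.235 = 1210 N.

T ≈ 1210 N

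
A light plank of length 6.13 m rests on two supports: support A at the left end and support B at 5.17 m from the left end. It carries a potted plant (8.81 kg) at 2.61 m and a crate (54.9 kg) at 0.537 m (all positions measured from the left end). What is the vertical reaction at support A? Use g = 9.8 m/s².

R_A ≈ 525 N

Choose support B as the axis so its reaction then has zero moment arm.
Potted plant: 8.81 × 9.8 = 86.34 N down at 2.61 m → arm 2.56 m, τ = 86.34 × 2.56 = 221 N·m counterclockwise.
Crate: 54.9 × 9.8 = 538 N down at 0.537 m → arm 4.633 m, τ = 538 × 4.633 = 2493 N·m counterclockwise.
Net load moment about support B = 2714 N·m counterclockwise.
Reaction R at support A is upward at 0 m, arm 5.17 m → moment R × 5.17 clockwise.
Balancing moments: R × 5.17 = 2714, giving R = 525 N.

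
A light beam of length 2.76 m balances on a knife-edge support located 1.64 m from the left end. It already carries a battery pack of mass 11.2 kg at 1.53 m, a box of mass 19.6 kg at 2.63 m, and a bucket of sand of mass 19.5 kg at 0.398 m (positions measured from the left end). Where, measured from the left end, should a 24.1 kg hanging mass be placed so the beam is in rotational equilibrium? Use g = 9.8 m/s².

x ≈ 1.89 m from the left end

Taking torques about the knife-edge support (at 1.64 m from the left end):
Battery pack: 11.2 × 9.8 = 109.8 N down at 1.53 m → arm 0.11 m, τ = 109.8 × 0.11 = 12.08 N·m counterclockwise.
Box: 19.6 × 9.8 = 192.1 N down at 2.63 m → arm 0.99 m, τ = 192.1 × 0.99 = 190.2 N·m clockwise.
Bucket of sand: 19.5 × 9.8 = 191.1 N down at 0.398 m → arm 1.242 m, τ = 191.1 × 1.242 = 237.3 N·m counterclockwise.
Net moment of existing loads = 59.18 N·m counterclockwise.
The hanging mass weighs 24.1 × 9.8 = 236.2 N and must supply an equal clockwise moment, so its lever arm about the knife-edge support is 59.18 / 236.2 = 0.251 m.
That puts it at 1.64 + 0.251 = 1.89 m from the left end.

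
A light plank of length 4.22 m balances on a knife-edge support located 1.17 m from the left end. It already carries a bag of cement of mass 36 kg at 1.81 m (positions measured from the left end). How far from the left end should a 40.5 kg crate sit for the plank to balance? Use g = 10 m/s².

Choose the knife-edge support (at 1.17 m from the left end) as the axis so the support reaction has zero arm there.
Bag of cement: 36 × 10 = 360 N down at 1.81 m → arm 0.64 m, τ = 360 × 0.64 = 230.4 N·m clockwise.
Net moment of existing loads = 230.4 N·m clockwise.
The crate weighs 40.5 × 10 = 405 N and must supply an equal counterclockwise moment, so its lever arm about the knife-edge support is 230.4 / 405 = 0.569 m.
That puts it at 1.17 − 0.569 = 0.601 m from the left end.

x ≈ 0.601 m from the left end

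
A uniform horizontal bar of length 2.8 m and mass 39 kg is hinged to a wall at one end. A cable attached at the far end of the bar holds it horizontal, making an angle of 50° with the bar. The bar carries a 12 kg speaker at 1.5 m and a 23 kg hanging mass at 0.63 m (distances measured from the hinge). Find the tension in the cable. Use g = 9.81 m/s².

T ≈ 398 N

Sum moments about the hinge (the unknown hinge reaction has zero arm there).
Beam weight: 39 × 9.81 = 382.6 N down at 1.4 m → arm 1.4 m, τ = 382.6 × 1.4 = 535.6 N·m clockwise.
Speaker: 12 × 9.81 = 117.7 N down at 1.5 m → arm 1.5 m, τ = 117.7 × 1.5 = 176.6 N·m clockwise.
Hanging mass: 23 × 9.81 = 225.6 N down at 0.63 m → arm 0.63 m, τ = 225.6 × 0.63 = 142.1 N·m clockwise.
Total clockwise load moment = 854.3 N·m.
The cable tension T acts at 2.8 m; only its component perpendicular to the bar, T sinθ, produces torque. sin 50° = 0.766.
For rotational equilibrium, T × 2.8 × 0.766 = 854.3, so T = 854.3 / 2.145 = 398 N.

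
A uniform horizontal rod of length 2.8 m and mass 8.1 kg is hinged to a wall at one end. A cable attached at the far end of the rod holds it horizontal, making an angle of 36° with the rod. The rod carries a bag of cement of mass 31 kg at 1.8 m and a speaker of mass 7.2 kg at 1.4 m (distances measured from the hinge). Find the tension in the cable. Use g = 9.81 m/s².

T ≈ 460 N

About the hinge:
Beam weight: 8.1 × 9.81 = 79.46 N down at 1.4 m → arm 1.4 m, τ = 79.46 × 1.4 = 111.2 N·m clockwise.
Bag of cement: 31 × 9.81 = 304.1 N down at 1.8 m → arm 1.8 m, τ = 304.1 × 1.8 = 547.4 N·m clockwise.
Speaker: 7.2 × 9.81 = 70.63 N down at 1.4 m → arm 1.4 m, τ = 70.63 × 1.4 = 98.88 N·m clockwise.
Total clockwise load moment = 757.5 N·m.
The cable tension T acts at 2.8 m; only its component perpendicular to the rod, T sinθ, produces torque. sin 36° = 0.5878.
Setting net torque to zero: T × 2.8 × 0.5878 = 757.5 → T = 757.5 / 1.646 = 460 N.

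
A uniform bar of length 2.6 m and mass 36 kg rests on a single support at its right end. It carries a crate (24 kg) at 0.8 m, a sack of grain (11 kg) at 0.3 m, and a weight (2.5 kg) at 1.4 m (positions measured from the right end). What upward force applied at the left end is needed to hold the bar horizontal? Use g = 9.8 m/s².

F ≈ 274 N

Sum moments about the right end (the unknown pivot reaction has zero arm there).
Beam weight: 36 × 9.8 = 352.8 N down at 1.3 m → arm 1.3 m, τ = 352.8 × 1.3 = 458.6 N·m counterclockwise.
Crate: 24 × 9.8 = 235.2 N down at 0.8 m → arm 0.8 m, τ = 235.2 × 0.8 = 188.2 N·m counterclockwise.
Sack of grain: 11 × 9.8 = 107.8 N down at 0.3 m → arm 0.3 m, τ = 107.8 × 0.3 = 32.34 N·m counterclockwise.
Weight: 2.5 × 9.8 = 24.5 N down at 1.4 m → arm 1.4 m, τ = 24.5 × 1.4 = 34.3 N·m counterclockwise.
Net moment of the loads = 713.4 N·m counterclockwise.
The upward force F acts at the left end, arm 2.6 m, giving F × 2.6 clockwise.
Στ = 0 ⇒ F × 2.6 = 713.4 ⇒ F = 713.4 / 2.6 = 274 N.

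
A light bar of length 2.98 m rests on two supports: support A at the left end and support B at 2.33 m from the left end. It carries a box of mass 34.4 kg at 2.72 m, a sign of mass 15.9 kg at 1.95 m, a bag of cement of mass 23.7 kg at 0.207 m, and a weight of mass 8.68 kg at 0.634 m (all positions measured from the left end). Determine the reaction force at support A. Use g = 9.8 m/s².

R_A ≈ 243 N

Sum moments about support B (its reaction then has zero moment arm).
Box: 34.4 × 9.8 = 337.1 N down at 2.72 m → arm 0.39 m, τ = 337.1 × 0.39 = 131.5 N·m clockwise.
Sign: 15.9 × 9.8 = 155.8 N down at 1.95 m → arm 0.38 m, τ = 155.8 × 0.38 = 59.2 N·m counterclockwise.
Bag of cement: 23.7 × 9.8 = 232.3 N down at 0.207 m → arm 2.123 m, τ = 232.3 × 2.123 = 493.2 N·m counterclockwise.
Weight: 8.68 × 9.8 = 85.06 N down at 0.634 m → arm 1.696 m, τ = 85.06 × 1.696 = 144.3 N·m counterclockwise.
Net load moment about support B = 565.2 N·m counterclockwise.
Reaction R at support A is upward at 0 m, arm 2.33 m → moment R × 2.33 clockwise.
For rotational equilibrium, R × 2.33 = 565.2, so R = 243 N.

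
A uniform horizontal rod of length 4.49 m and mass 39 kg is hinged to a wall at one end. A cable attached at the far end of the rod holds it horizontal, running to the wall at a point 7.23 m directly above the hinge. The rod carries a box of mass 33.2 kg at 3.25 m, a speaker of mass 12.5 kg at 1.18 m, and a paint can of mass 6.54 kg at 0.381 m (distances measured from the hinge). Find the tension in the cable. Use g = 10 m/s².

T ≈ 558 N

Take moments about the hinge.
Beam weight: 39 × 10 = 390 N down at 2.245 m → arm 2.245 m, τ = 390 × 2.245 = 875.6 N·m clockwise.
Box: 33.2 × 10 = 332 N down at 3.25 m → arm 3.25 m, τ = 332 × 3.25 = 1079 N·m clockwise.
Speaker: 12.5 × 10 = 125 N down at 1.18 m → arm 1.18 m, τ = 125 × 1.18 = 147.5 N·m clockwise.
Paint can: 6.54 × 10 = 65.4 N down at 0.381 m → arm 0.381 m, τ = 65.4 × 0.381 = 24.92 N·m clockwise.
Total clockwise load moment = 2127 N·m.
The cable tension T acts at 4.49 m; only its component perpendicular to the rod, T sinθ, produces torque. sinθ = h/√(h²+d²) = 7.23/√(7.23²+4.49²) = 0.8495.
Balancing moments: T × 4.49 × 0.8495 = 2127, giving T = 2127 / 3.814 = 558 N.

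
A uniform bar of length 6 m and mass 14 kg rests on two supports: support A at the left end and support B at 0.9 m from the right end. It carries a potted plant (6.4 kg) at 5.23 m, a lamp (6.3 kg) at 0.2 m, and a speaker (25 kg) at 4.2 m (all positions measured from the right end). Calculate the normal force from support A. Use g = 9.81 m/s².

Take moments about support B.
Beam weight: 14 × 9.81 = 137.3 N down at 3 m → arm 2.1 m, τ = 137.3 × 2.1 = 288.3 N·m counterclockwise.
Potted plant: 6.4 × 9.81 = 62.78 N down at 5.23 m → arm 4.33 m, τ = 62.78 × 4.33 = 271.8 N·m counterclockwise.
Lamp: 6.3 × 9.81 = 61.8 N down at 0.2 m → arm 0.7 m, τ = 61.8 × 0.7 = 43.26 N·m clockwise.
Speaker: 25 × 9.81 = 245.2 N down at 4.2 m → arm 3.3 m, τ = 245.2 × 3.3 = 809.2 N·m counterclockwise.
Net load moment about support B = 1326 N·m counterclockwise.
Reaction R at support A is upward at 6 m, arm 5.1 m → moment R × 5.1 clockwise.
Balancing moments: R × 5.1 = 1326, giving R = 260 N.

R_A ≈ 260 N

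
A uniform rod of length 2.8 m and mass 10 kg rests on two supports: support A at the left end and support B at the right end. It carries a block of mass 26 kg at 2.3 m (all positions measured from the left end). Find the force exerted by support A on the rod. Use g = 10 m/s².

Sum moments about support B (its reaction then has zero moment arm).
Beam weight: 10 × 10 = 100 N down at 1.4 m → arm 1.4 m, τ = 100 × 1.4 = 140 N·m counterclockwise.
Block: 26 × 10 = 260 N down at 2.3 m → arm 0.5 m, τ = 260 × 0.5 = 130 N·m counterclockwise.
Net load moment about support B = 270 N·m counterclockwise.
Reaction R at support A is upward at 0 m, arm 2.8 m → moment R × 2.8 clockwise.
Balancing moments: R × 2.8 = 270, giving R = 96.4 N.

R_A ≈ 96.4 N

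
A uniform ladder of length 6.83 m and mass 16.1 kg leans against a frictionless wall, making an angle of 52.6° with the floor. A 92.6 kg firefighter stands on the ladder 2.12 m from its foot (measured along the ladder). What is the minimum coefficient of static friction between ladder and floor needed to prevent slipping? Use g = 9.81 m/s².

Take moments about the foot of the ladder.
Ladder weight 16.1×9.81 = 157.9 N acts at 3.415 m along the ladder; its horizontal arm is 3.415·cos52.6° = 2.074 m → τ = 327.5 N·m clockwise.
Firefighter: 92.6×9.81 = 908.4 N at 2.12 m → arm 1.288 m → τ = 1170 N·m clockwise.
Wall normal N acts horizontally at the top; its moment arm is the height L sinθ = 6.83·sin52.6° = 5.426 m, counterclockwise.
Balancing moments: N × 5.426 = 1498, giving N = 276.1 N.
ΣFx = 0 ⇒ f = N_wall = 276.1 N. ΣFy = 0 ⇒ N_floor = 1066 N.
μ_min = f / N_floor = 276.1 / 1066 = 0.259.

μ_min ≈ 0.259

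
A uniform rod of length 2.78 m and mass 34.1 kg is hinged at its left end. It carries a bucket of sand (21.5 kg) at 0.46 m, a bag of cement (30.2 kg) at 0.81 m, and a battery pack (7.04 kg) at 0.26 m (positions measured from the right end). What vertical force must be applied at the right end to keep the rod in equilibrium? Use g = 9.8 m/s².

Take moments about the left end.
Beam weight: 34.1 × 9.8 = 334.2 N down at 1.39 m → arm 1.39 m, τ = 334.2 × 1.39 = 464.5 N·m clockwise.
Bucket of sand: 21.5 × 9.8 = 210.7 N down at 0.46 m → arm 2.32 m, τ = 210.7 × 2.32 = 488.8 N·m clockwise.
Bag of cement: 30.2 × 9.8 = 296 N down at 0.81 m → arm 1.97 m, τ = 296 × 1.97 = 583.1 N·m clockwise.
Battery pack: 7.04 × 9.8 = 68.99 N down at 0.26 m → arm 2.52 m, τ = 68.99 × 2.52 = 173.9 N·m clockwise.
Net moment of the loads = 1710 N·m clockwise.
The upward force F acts at the right end, arm 2.78 m, giving F × 2.78 counterclockwise.
For rotational equilibrium, F × 2.78 = 1710, so F = 1710 / 2.78 = 615 N.

F ≈ 615 N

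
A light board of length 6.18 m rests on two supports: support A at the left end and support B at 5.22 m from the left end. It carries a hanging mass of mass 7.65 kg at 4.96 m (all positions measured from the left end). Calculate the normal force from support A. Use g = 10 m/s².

About support B:
Hanging mass: 7.65 × 10 = 76.5 N down at 4.96 m → arm 0.26 m, τ = 76.5 × 0.26 = 19.89 N·m counterclockwise.
Net load moment about support B = 19.89 N·m counterclockwise.
Reaction R at support A is upward at 0 m, arm 5.22 m → moment R × 5.22 clockwise.
Balancing moments: R × 5.22 = 19.89, giving R = 3.81 N.

R_A ≈ 3.81 N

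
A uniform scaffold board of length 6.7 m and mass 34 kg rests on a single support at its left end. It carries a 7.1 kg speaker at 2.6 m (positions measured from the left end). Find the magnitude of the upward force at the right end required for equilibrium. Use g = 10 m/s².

Taking torques about the left end:
Beam weight: 34 × 10 = 340 N down at 3.35 m → arm 3.35 m, τ = 340 × 3.35 = 1139 N·m clockwise.
Speaker: 7.1 × 10 = 71 N down at 2.6 m → arm 2.6 m, τ = 71 × 2.6 = 184.6 N·m clockwise.
Net moment of the loads = 1324 N·m clockwise.
The upward force F acts at the right end, arm 6.7 m, giving F × 6.7 counterclockwise.
Στ = 0 ⇒ F × 6.7 = 1324 ⇒ F = 1324 / 6.7 = 198 N.

F ≈ 198 N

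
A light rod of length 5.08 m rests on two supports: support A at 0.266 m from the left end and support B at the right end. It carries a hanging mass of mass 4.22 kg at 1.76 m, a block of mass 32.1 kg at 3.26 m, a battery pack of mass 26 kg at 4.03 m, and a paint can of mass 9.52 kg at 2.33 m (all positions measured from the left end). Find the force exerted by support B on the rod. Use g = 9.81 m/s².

About support A:
Hanging mass: 4.22 × 9.81 = 41.4 N down at 1.76 m → arm 1.494 m, τ = 41.4 × 1.494 = 61.85 N·m clockwise.
Block: 32.1 × 9.81 = 314.9 N down at 3.26 m → arm 2.994 m, τ = 314.9 × 2.994 = 942.8 N·m clockwise.
Battery pack: 26 × 9.81 = 255.1 N down at 4.03 m → arm 3.764 m, τ = 255.1 × 3.764 = 960.2 N·m clockwise.
Paint can: 9.52 × 9.81 = 93.39 N down at 2.33 m → arm 2.064 m, τ = 93.39 × 2.064 = 192.8 N·m clockwise.
Net load moment about support A = 2158 N·m clockwise.
Reaction R at support B is upward at 5.08 m, arm 4.814 m → moment R × 4.814 counterclockwise.
Setting net torque to zero: R × 4.814 = 2158 → R = 448 N.

R_B ≈ 448 N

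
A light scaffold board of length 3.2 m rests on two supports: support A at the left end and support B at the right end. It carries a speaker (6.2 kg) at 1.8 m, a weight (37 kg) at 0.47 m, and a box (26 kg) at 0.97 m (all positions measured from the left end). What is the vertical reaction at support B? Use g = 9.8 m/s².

About support A:
Speaker: 6.2 × 9.8 = 60.76 N down at 1.8 m → arm 1.8 m, τ = 60.76 × 1.8 = 109.4 N·m clockwise.
Weight: 37 × 9.8 = 362.6 N down at 0.47 m → arm 0.47 m, τ = 362.6 × 0.47 = 170.4 N·m clockwise.
Box: 26 × 9.8 = 254.8 N down at 0.97 m → arm 0.97 m, τ = 254.8 × 0.97 = 247.2 N·m clockwise.
Net load moment about support A = 527 N·m clockwise.
Reaction R at support B is upward at 3.2 m, arm 3.2 m → moment R × 3.2 counterclockwise.
Balancing moments: R × 3.2 = 527, giving R = 165 N.

R_B ≈ 165 N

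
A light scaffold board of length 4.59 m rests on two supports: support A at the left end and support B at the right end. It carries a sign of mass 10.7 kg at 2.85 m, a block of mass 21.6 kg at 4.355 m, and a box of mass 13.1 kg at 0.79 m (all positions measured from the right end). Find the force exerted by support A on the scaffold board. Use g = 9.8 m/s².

Take moments about support B.
Sign: 10.7 × 9.8 = 104.9 N down at 2.85 m → arm 2.85 m, τ = 104.9 × 2.85 = 299 N·m counterclockwise.
Block: 21.6 × 9.8 = 211.7 N down at 4.355 m → arm 4.355 m, τ = 211.7 × 4.355 = 922 N·m counterclockwise.
Box: 13.1 × 9.8 = 128.4 N down at 0.79 m → arm 0.79 m, τ = 128.4 × 0.79 = 101.4 N·m counterclockwise.
Net load moment about support B = 1322 N·m counterclockwise.
Reaction R at support A is upward at 4.59 m, arm 4.59 m → moment R × 4.59 clockwise.
Balancing moments: R × 4.59 = 1322, giving R = 288 N.

R_A ≈ 288 N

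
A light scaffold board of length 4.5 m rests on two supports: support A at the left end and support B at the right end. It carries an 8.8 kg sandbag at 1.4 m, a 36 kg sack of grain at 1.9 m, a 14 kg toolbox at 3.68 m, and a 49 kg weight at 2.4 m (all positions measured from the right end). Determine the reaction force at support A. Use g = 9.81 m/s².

Take moments about support B.
Sandbag: 8.8 × 9.81 = 86.33 N down at 1.4 m → arm 1.4 m, τ = 86.33 × 1.4 = 120.9 N·m counterclockwise.
Sack of grain: 36 × 9.81 = 353.2 N down at 1.9 m → arm 1.9 m, τ = 353.2 × 1.9 = 671.1 N·m counterclockwise.
Toolbox: 14 × 9.81 = 137.3 N down at 3.68 m → arm 3.68 m, τ = 137.3 × 3.68 = 505.3 N·m counterclockwise.
Weight: 49 × 9.81 = 480.7 N down at 2.4 m → arm 2.4 m, τ = 480.7 × 2.4 = 1154 N·m counterclockwise.
Net load moment about support B = 2451 N·m counterclockwise.
Reaction R at support A is upward at 4.5 m, arm 4.5 m → moment R × 4.5 clockwise.
Setting net torque to zero: R × 4.5 = 2451 → R = 545 N.

R_A ≈ 545 N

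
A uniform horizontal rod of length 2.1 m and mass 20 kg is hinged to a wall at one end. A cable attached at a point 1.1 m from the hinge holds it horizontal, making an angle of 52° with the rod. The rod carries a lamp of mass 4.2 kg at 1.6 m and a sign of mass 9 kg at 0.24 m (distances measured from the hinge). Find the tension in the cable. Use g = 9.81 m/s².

Choose the hinge as the axis so the unknown hinge reaction has zero arm there.
Beam weight: 20 × 9.81 = 196.2 N down at 1.05 m → arm 1.05 m, τ = 196.2 × 1.05 = 206 N·m clockwise.
Lamp: 4.2 × 9.81 = 41.2 N down at 1.6 m → arm 1.6 m, τ = 41.2 × 1.6 = 65.92 N·m clockwise.
Sign: 9 × 9.81 = 88.29 N down at 0.24 m → arm 0.24 m, τ = 88.29 × 0.24 = 21.19 N·m clockwise.
Total clockwise load moment = 293.1 N·m.
The cable tension T acts at 1.1 m; only its component perpendicular to the rod, T sinθ, produces torque. sin 52° = 0.788.
Balancing moments: T × 1.1 × 0.788 = 293.1, giving T = 293.1 / 0.8668 = 338 N.

T ≈ 338 N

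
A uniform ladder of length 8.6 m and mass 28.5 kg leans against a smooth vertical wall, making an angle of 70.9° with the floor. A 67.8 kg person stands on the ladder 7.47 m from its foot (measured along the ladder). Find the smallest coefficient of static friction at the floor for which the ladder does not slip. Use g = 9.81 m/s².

About the foot of the ladder:
Ladder weight 28.5×9.81 = 279.6 N acts at 4.3 m along the ladder; its horizontal arm is 4.3·cos70.9° = 1.407 m → τ = 393.4 N·m clockwise.
Person: 67.8×9.81 = 665.1 N at 7.47 m → arm 2.444 m → τ = 1626 N·m clockwise.
Wall normal N acts horizontally at the top; its moment arm is the height L sinθ = 8.6·sin70.9° = 8.127 m, counterclockwise.
Balancing moments: N × 8.127 = 2019, giving N = 248.4 N.
ΣFx = 0 ⇒ f = N_wall = 248.4 N. ΣFy = 0 ⇒ N_floor = 944.7 N.
μ_min = f / N_floor = 248.4 / 944.7 = 0.263.

μ_min ≈ 0.263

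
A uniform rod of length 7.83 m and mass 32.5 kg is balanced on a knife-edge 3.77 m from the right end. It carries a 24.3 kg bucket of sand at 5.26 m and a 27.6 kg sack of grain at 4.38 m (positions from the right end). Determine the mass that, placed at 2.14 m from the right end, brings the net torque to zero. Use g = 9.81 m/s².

m ≈ 35.4 kg

Choose the knife-edge (at 3.77 m from the right end) as the axis so the support reaction has zero arm there.
Beam weight: 32.5 × 9.81 = 318.8 N down at 3.915 m → arm 0.145 m, τ = 318.8 × 0.145 = 46.23 N·m counterclockwise.
Bucket of sand: 24.3 × 9.81 = 238.4 N down at 5.26 m → arm 1.49 m, τ = 238.4 × 1.49 = 355.2 N·m counterclockwise.
Sack of grain: 27.6 × 9.81 = 270.8 N down at 4.38 m → arm 0.61 m, τ = 270.8 × 0.61 = 165.2 N·m counterclockwise.
Net moment of known loads = 566.6 N·m counterclockwise.
An unknown mass m at 2.14 m has arm 1.63 m; its moment is m·g·1.63 clockwise.
For rotational equilibrium, m × 9.81 × 1.63 = 566.6, so m = 566.6 / (9.81 × 1.63) = 35.4 kg.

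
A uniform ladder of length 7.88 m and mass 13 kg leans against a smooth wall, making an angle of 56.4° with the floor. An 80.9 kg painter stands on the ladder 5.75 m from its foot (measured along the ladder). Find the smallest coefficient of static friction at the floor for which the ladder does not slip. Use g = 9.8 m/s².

About the foot of the ladder:
Ladder weight 13×9.8 = 127.4 N acts at 3.94 m along the ladder; its horizontal arm is 3.94·cos56.4° = 2.18 m → τ = 277.7 N·m clockwise.
Painter: 80.9×9.8 = 792.8 N at 5.75 m → arm 3.182 m → τ = 2523 N·m clockwise.
Wall normal N acts horizontally at the top; its moment arm is the height L sinθ = 7.88·sin56.4° = 6.563 m, counterclockwise.
For rotational equilibrium, N × 6.563 = 2801, so N = 426.8 N.
ΣFx = 0 ⇒ f = N_wall = 426.8 N. ΣFy = 0 ⇒ N_floor = 920.2 N.
μ_min = f / N_floor = 426.8 / 920.2 = 0.464.

μ_min ≈ 0.464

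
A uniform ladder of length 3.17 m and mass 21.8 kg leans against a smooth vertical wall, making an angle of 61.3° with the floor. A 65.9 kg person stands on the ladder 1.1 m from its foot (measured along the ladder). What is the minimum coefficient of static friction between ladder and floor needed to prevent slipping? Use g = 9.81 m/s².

About the foot of the ladder:
Ladder weight 21.8×9.81 = 213.9 N acts at 1.585 m along the ladder; its horizontal arm is 1.585·cos61.3° = 0.7612 m → τ = 162.8 N·m clockwise.
Person: 65.9×9.81 = 646.5 N at 1.1 m → arm 0.5282 m → τ = 341.5 N·m clockwise.
Wall normal N acts horizontally at the top; its moment arm is the height L sinθ = 3.17·sin61.3° = 2.781 m, counterclockwise.
Balancing moments: N × 2.781 = 504.3, giving N = 181.3 N.
ΣFx = 0 ⇒ f = N_wall = 181.3 N. ΣFy = 0 ⇒ N_floor = 860.4 N.
μ_min = f / N_floor = 181.3 / 860.4 = 0.211.

μ_min ≈ 0.211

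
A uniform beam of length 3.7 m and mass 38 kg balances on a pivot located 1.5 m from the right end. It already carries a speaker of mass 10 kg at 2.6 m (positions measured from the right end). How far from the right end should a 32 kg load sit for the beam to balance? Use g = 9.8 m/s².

x ≈ 0.741 m from the right end

Choose the pivot (at 1.5 m from the right end) as the axis so the support reaction has zero arm there.
Beam weight: 38 × 9.8 = 372.4 N down at 1.85 m → arm 0.35 m, τ = 372.4 × 0.35 = 130.3 N·m counterclockwise.
Speaker: 10 × 9.8 = 98 N down at 2.6 m → arm 1.1 m, τ = 98 × 1.1 = 107.8 N·m counterclockwise.
Net moment of existing loads = 238.1 N·m counterclockwise.
The load weighs 32 × 9.8 = 313.6 N and must supply an equal clockwise moment, so its lever arm about the pivot is 238.1 / 313.6 = 0.759 m.
That puts it at 1.5 − 0.759 = 0.741 m from the right end.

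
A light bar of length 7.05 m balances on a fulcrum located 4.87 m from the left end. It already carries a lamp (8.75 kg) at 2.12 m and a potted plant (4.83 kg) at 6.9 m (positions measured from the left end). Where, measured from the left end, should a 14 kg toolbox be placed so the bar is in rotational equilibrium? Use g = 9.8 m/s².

x ≈ 5.89 m from the left end

Take moments about the fulcrum (at 4.87 m from the left end).
Lamp: 8.75 × 9.8 = 85.75 N down at 2.12 m → arm 2.75 m, τ = 85.75 × 2.75 = 235.8 N·m counterclockwise.
Potted plant: 4.83 × 9.8 = 47.33 N down at 6.9 m → arm 2.03 m, τ = 47.33 × 2.03 = 96.08 N·m clockwise.
Net moment of existing loads = 139.7 N·m counterclockwise.
The toolbox weighs 14 × 9.8 = 137.2 N and must supply an equal clockwise moment, so its lever arm about the fulcrum is 139.7 / 137.2 = 1.02 m.
That puts it at 4.87 + 1.02 = 5.89 m from the left end.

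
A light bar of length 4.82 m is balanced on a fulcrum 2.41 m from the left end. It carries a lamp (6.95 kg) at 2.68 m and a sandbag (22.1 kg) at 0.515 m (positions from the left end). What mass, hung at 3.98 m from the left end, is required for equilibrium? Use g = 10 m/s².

m ≈ 25.5 kg

Choose the fulcrum (at 2.41 m from the left end) as the axis so the support reaction has zero arm there.
Lamp: 6.95 × 10 = 69.5 N down at 2.68 m → arm 0.27 m, τ = 69.5 × 0.27 = 18.77 N·m clockwise.
Sandbag: 22.1 × 10 = 221 N down at 0.515 m → arm 1.895 m, τ = 221 × 1.895 = 418.8 N·m counterclockwise.
Net moment of known loads = 400 N·m counterclockwise.
An unknown mass m at 3.98 m has arm 1.57 m; its moment is m·g·1.57 clockwise.
Setting net torque to zero: m × 10 × 1.57 = 400 → m = 400 / (10 × 1.57) = 25.5 kg.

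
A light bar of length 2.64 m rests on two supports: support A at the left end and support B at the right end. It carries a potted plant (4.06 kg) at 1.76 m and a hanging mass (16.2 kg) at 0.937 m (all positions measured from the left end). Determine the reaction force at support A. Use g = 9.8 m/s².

About support B:
Potted plant: 4.06 × 9.8 = 39.79 N down at 1.76 m → arm 0.88 m, τ = 39.79 × 0.88 = 35.02 N·m counterclockwise.
Hanging mass: 16.2 × 9.8 = 158.8 N down at 0.937 m → arm 1.703 m, τ = 158.8 × 1.703 = 270.4 N·m counterclockwise.
Net load moment about support B = 305.4 N·m counterclockwise.
Reaction R at support A is upward at 0 m, arm 2.64 m → moment R × 2.64 clockwise.
Balancing moments: R × 2.64 = 305.4, giving R = 116 N.

R_A ≈ 116 N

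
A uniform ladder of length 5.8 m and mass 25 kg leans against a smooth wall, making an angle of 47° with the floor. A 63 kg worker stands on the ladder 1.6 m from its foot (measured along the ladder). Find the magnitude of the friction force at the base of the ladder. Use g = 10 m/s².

f ≈ 279 N

Taking torques about the foot of the ladder:
Ladder weight 25×10 = 250 N acts at 2.9 m along the ladder; its horizontal arm is 2.9·cos47° = 1.978 m → τ = 494.5 N·m clockwise.
Worker: 63×10 = 630 N at 1.6 m → arm 1.091 m → τ = 687.3 N·m clockwise.
Wall normal N acts horizontally at the top; its moment arm is the height L sinθ = 5.8·sin47° = 4.242 m, counterclockwise.
Setting net torque to zero: N × 4.242 = 1182 → N = 279 N.
ΣFx = 0: friction at the foot balances the wall's push, so f = N_wall = 279 N.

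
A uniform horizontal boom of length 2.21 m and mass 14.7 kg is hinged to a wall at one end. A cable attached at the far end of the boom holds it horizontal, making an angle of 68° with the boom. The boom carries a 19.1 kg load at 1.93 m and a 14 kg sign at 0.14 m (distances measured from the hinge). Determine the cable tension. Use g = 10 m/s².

Taking torques about the hinge:
Beam weight: 14.7 × 10 = 147 N down at 1.105 m → arm 1.105 m, τ = 147 × 1.105 = 162.4 N·m clockwise.
Load: 19.1 × 10 = 191 N down at 1.93 m → arm 1.93 m, τ = 191 × 1.93 = 368.6 N·m clockwise.
Sign: 14 × 10 = 140 N down at 0.14 m → arm 0.14 m, τ = 140 × 0.14 = 19.6 N·m clockwise.
Total clockwise load moment = 550.6 N·m.
The cable tension T acts at 2.21 m; only its component perpendicular to the boom, T sinθ, produces torque. sin 68° = 0.9272.
Setting net torque to zero: T × 2.21 × 0.9272 = 550.6 → T = 550.6 / 2.049 = 269 N.

T ≈ 269 N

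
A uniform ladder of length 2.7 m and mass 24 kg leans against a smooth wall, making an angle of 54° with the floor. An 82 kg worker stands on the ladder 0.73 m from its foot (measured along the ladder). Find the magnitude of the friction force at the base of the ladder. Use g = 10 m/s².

f ≈ 248 N

Sum moments about the foot of the ladder (the floor normal and friction both act there and drop out).
Ladder weight 24×10 = 240 N acts at 1.35 m along the ladder; its horizontal arm is 1.35·cos54° = 0.7935 m → τ = 190.4 N·m clockwise.
Worker: 82×10 = 820 N at 0.73 m → arm 0.4291 m → τ = 351.9 N·m clockwise.
Wall normal N acts horizontally at the top; its moment arm is the height L sinθ = 2.7·sin54° = 2.184 m, counterclockwise.
Στ = 0 ⇒ N × 2.184 = 542.3 ⇒ N = 248 N.
ΣFx = 0: friction at the foot balances the wall's push, so f = N_wall = 248 N.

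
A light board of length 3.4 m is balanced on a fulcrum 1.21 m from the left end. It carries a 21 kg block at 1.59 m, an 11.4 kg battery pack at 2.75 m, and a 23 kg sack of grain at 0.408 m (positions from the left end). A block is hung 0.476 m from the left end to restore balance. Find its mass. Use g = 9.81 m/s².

m ≈ 9.66 kg

About the fulcrum (at 1.21 m from the left end):
Block: 21 × 9.81 = 206 N down at 1.59 m → arm 0.38 m, τ = 206 × 0.38 = 78.28 N·m clockwise.
Battery pack: 11.4 × 9.81 = 111.8 N down at 2.75 m → arm 1.54 m, τ = 111.8 × 1.54 = 172.2 N·m clockwise.
Sack of grain: 23 × 9.81 = 225.6 N down at 0.408 m → arm 0.802 m, τ = 225.6 × 0.802 = 180.9 N·m counterclockwise.
Net moment of known loads = 69.58 N·m clockwise.
An unknown mass m at 0.476 m has arm 0.734 m; its moment is m·g·0.734 counterclockwise.
Setting net torque to zero: m × 9.81 × 0.734 = 69.58 → m = 69.58 / (9.81 × 0.734) = 9.66 kg.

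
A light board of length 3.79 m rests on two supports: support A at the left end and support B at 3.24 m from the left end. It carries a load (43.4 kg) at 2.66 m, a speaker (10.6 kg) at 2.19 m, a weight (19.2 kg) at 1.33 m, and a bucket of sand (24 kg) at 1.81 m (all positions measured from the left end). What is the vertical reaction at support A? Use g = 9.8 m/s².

About support B:
Load: 43.4 × 9.8 = 425.3 N down at 2.66 m → arm 0.58 m, τ = 425.3 × 0.58 = 246.7 N·m counterclockwise.
Speaker: 10.6 × 9.8 = 103.9 N down at 2.19 m → arm 1.05 m, τ = 103.9 × 1.05 = 109.1 N·m counterclockwise.
Weight: 19.2 × 9.8 = 188.2 N down at 1.33 m → arm 1.91 m, τ = 188.2 × 1.91 = 359.5 N·m counterclockwise.
Bucket of sand: 24 × 9.8 = 235.2 N down at 1.81 m → arm 1.43 m, τ = 235.2 × 1.43 = 336.3 N·m counterclockwise.
Net load moment about support B = 1052 N·m counterclockwise.
Reaction R at support A is upward at 0 m, arm 3.24 m → moment R × 3.24 clockwise.
For rotational equilibrium, R × 3.24 = 1052, so R = 325 N.

R_A ≈ 325 N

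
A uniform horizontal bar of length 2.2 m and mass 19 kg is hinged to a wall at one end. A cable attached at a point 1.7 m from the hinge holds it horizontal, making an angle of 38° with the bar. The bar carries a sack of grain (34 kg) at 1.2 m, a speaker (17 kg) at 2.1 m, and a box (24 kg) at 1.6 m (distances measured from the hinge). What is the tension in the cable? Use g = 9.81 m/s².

Sum moments about the hinge (the unknown hinge reaction has zero arm there).
Beam weight: 19 × 9.81 = 186.4 N down at 1.1 m → arm 1.1 m, τ = 186.4 × 1.1 = 205 N·m clockwise.
Sack of grain: 34 × 9.81 = 333.5 N down at 1.2 m → arm 1.2 m, τ = 333.5 × 1.2 = 400.2 N·m clockwise.
Speaker: 17 × 9.81 = 166.8 N down at 2.1 m → arm 2.1 m, τ = 166.8 × 2.1 = 350.3 N·m clockwise.
Box: 24 × 9.81 = 235.4 N down at 1.6 m → arm 1.6 m, τ = 235.4 × 1.6 = 376.6 N·m clockwise.
Total clockwise load moment = 1332 N·m.
The cable tension T acts at 1.7 m; only its component perpendicular to the bar, T sinθ, produces torque. sin 38° = 0.6157.
Setting net torque to zero: T × 1.7 × 0.6157 = 1332 → T = 1332 / 1.047 = 1270 N.

T ≈ 1270 N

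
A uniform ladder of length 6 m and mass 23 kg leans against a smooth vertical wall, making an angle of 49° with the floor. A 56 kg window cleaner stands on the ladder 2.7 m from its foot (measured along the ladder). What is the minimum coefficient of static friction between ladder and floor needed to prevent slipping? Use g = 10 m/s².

About the foot of the ladder:
Ladder weight 23×10 = 230 N acts at 3 m along the ladder; its horizontal arm is 3·cos49° = 1.968 m → τ = 452.6 N·m clockwise.
Window cleaner: 56×10 = 560 N at 2.7 m → arm 1.771 m → τ = 991.8 N·m clockwise.
Wall normal N acts horizontally at the top; its moment arm is the height L sinθ = 6·sin49° = 4.528 m, counterclockwise.
Setting net torque to zero: N × 4.528 = 1444 → N = 318.9 N.
ΣFx = 0 ⇒ f = N_wall = 318.9 N. ΣFy = 0 ⇒ N_floor = 790 N.
μ_min = f / N_floor = 318.9 / 790 = 0.404.

μ_min ≈ 0.404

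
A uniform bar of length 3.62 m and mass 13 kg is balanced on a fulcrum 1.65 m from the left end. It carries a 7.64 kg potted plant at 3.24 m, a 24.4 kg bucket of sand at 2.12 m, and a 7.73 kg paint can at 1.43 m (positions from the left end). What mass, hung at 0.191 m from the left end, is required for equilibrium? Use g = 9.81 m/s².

m ≈ 16.4 kg

About the fulcrum (at 1.65 m from the left end):
Beam weight: 13 × 9.81 = 127.5 N down at 1.81 m → arm 0.16 m, τ = 127.5 × 0.16 = 20.4 N·m clockwise.
Potted plant: 7.64 × 9.81 = 74.95 N down at 3.24 m → arm 1.59 m, τ = 74.95 × 1.59 = 119.2 N·m clockwise.
Bucket of sand: 24.4 × 9.81 = 239.4 N down at 2.12 m → arm 0.47 m, τ = 239.4 × 0.47 = 112.5 N·m clockwise.
Paint can: 7.73 × 9.81 = 75.83 N down at 1.43 m → arm 0.22 m, τ = 75.83 × 0.22 = 16.68 N·m counterclockwise.
Net moment of known loads = 235.4 N·m clockwise.
An unknown mass m at 0.191 m has arm 1.459 m; its moment is m·g·1.459 counterclockwise.
Balancing moments: m × 9.81 × 1.459 = 235.4, giving m = 235.4 / (9.81 × 1.459) = 16.4 kg.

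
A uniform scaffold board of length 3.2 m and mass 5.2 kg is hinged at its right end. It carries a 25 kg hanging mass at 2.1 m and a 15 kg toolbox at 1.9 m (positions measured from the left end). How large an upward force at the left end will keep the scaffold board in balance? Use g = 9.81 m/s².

Sum moments about the right end (the unknown pivot reaction has zero arm there).
Beam weight: 5.2 × 9.81 = 51.01 N down at 1.6 m → arm 1.6 m, τ = 51.01 × 1.6 = 81.62 N·m counterclockwise.
Hanging mass: 25 × 9.81 = 245.2 N down at 2.1 m → arm 1.1 m, τ = 245.2 × 1.1 = 269.7 N·m counterclockwise.
Toolbox: 15 × 9.81 = 147.2 N down at 1.9 m → arm 1.3 m, τ = 147.2 × 1.3 = 191.4 N·m counterclockwise.
Net moment of the loads = 542.7 N·m counterclockwise.
The upward force F acts at the left end, arm 3.2 m, giving F × 3.2 clockwise.
Balancing moments: F × 3.2 = 542.7, giving F = 542.7 / 3.2 = 170 N.

F ≈ 170 N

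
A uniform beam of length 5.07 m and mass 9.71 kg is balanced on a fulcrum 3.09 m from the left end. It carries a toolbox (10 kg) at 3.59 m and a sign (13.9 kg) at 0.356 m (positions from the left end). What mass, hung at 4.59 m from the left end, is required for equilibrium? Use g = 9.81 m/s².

Taking torques about the fulcrum (at 3.09 m from the left end):
Beam weight: 9.71 × 9.81 = 95.26 N down at 2.535 m → arm 0.555 m, τ = 95.26 × 0.555 = 52.87 N·m counterclockwise.
Toolbox: 10 × 9.81 = 98.1 N down at 3.59 m → arm 0.5 m, τ = 98.1 × 0.5 = 49.05 N·m clockwise.
Sign: 13.9 × 9.81 = 136.4 N down at 0.356 m → arm 2.734 m, τ = 136.4 × 2.734 = 372.9 N·m counterclockwise.
Net moment of known loads = 376.7 N·m counterclockwise.
An unknown mass m at 4.59 m has arm 1.5 m; its moment is m·g·1.5 clockwise.
Balancing moments: m × 9.81 × 1.5 = 376.7, giving m = 376.7 / (9.81 × 1.5) = 25.6 kg.

m ≈ 25.6 kg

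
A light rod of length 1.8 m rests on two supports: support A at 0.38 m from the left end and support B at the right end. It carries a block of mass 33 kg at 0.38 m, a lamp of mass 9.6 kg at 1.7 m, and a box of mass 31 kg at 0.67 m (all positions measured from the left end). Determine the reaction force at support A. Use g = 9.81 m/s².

Choose support B as the axis so its reaction then has zero moment arm.
Block: 33 × 9.81 = 323.7 N down at 0.38 m → arm 1.42 m, τ = 323.7 × 1.42 = 459.7 N·m counterclockwise.
Lamp: 9.6 × 9.81 = 94.18 N down at 1.7 m → arm 0.1 m, τ = 94.18 × 0.1 = 9.418 N·m counterclockwise.
Box: 31 × 9.81 = 304.1 N down at 0.67 m → arm 1.13 m, τ = 304.1 × 1.13 = 343.6 N·m counterclockwise.
Net load moment about support B = 812.7 N·m counterclockwise.
Reaction R at support A is upward at 0.38 m, arm 1.42 m → moment R × 1.42 clockwise.
Στ = 0 ⇒ R × 1.42 = 812.7 ⇒ R = 572 N.

R_A ≈ 572 N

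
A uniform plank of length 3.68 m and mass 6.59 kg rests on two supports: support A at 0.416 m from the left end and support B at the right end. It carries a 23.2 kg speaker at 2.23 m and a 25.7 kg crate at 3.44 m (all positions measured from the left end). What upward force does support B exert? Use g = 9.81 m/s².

R_B ≈ 388 N

Sum moments about support A (its reaction then has zero moment arm).
Beam weight: 6.59 × 9.81 = 64.65 N down at 1.84 m → arm 1.424 m, τ = 64.65 × 1.424 = 92.06 N·m clockwise.
Speaker: 23.2 × 9.81 = 227.6 N down at 2.23 m → arm 1.814 m, τ = 227.6 × 1.814 = 412.9 N·m clockwise.
Crate: 25.7 × 9.81 = 252.1 N down at 3.44 m → arm 3.024 m, τ = 252.1 × 3.024 = 762.4 N·m clockwise.
Net load moment about support A = 1267 N·m clockwise.
Reaction R at support B is upward at 3.68 m, arm 3.264 m → moment R × 3.264 counterclockwise.
Balancing moments: R × 3.264 = 1267, giving R = 388 N.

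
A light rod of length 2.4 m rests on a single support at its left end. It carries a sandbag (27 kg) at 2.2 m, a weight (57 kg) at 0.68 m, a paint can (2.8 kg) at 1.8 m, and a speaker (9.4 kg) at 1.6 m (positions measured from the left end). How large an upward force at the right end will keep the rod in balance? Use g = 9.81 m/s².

F ≈ 483 N

Sum moments about the left end (the unknown pivot reaction has zero arm there).
Sandbag: 27 × 9.81 = 264.9 N down at 2.2 m → arm 2.2 m, τ = 264.9 × 2.2 = 582.8 N·m clockwise.
Weight: 57 × 9.81 = 559.2 N down at 0.68 m → arm 0.68 m, τ = 559.2 × 0.68 = 380.3 N·m clockwise.
Paint can: 2.8 × 9.81 = 27.47 N down at 1.8 m → arm 1.8 m, τ = 27.47 × 1.8 = 49.45 N·m clockwise.
Speaker: 9.4 × 9.81 = 92.21 N down at 1.6 m → arm 1.6 m, τ = 92.21 × 1.6 = 147.5 N·m clockwise.
Net moment of the loads = 1160 N·m clockwise.
The upward force F acts at the right end, arm 2.4 m, giving F × 2.4 counterclockwise.
Setting net torque to zero: F × 2.4 = 1160 → F = 1160 / 2.4 = 483 N.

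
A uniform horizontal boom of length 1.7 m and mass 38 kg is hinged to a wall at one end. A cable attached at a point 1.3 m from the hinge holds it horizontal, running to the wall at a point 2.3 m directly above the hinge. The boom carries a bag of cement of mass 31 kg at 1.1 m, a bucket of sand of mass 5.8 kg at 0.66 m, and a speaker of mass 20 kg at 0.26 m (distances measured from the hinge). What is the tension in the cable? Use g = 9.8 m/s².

About the hinge:
Beam weight: 38 × 9.8 = 372.4 N down at 0.85 m → arm 0.85 m, τ = 372.4 × 0.85 = 316.5 N·m clockwise.
Bag of cement: 31 × 9.8 = 303.8 N down at 1.1 m → arm 1.1 m, τ = 303.8 × 1.1 = 334.2 N·m clockwise.
Bucket of sand: 5.8 × 9.8 = 56.84 N down at 0.66 m → arm 0.66 m, τ = 56.84 × 0.66 = 37.51 N·m clockwise.
Speaker: 20 × 9.8 = 196 N down at 0.26 m → arm 0.26 m, τ = 196 × 0.26 = 50.96 N·m clockwise.
Total clockwise load moment = 739.2 N·m.
The cable tension T acts at 1.3 m; only its component perpendicular to the boom, T sinθ, produces torque. sinθ = h/√(h²+d²) = 2.3/√(2.3²+1.3²) = 0.8706.
For rotational equilibrium, T × 1.3 × 0.8706 = 739.2, so T = 739.2 / 1.132 = 653 N.

T ≈ 653 N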